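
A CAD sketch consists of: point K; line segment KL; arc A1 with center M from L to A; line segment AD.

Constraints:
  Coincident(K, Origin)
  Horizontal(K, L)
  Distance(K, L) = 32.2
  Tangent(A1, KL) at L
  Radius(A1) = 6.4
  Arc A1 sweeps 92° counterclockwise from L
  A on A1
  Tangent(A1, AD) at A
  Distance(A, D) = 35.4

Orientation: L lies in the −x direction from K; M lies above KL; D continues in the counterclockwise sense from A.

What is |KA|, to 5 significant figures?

26.640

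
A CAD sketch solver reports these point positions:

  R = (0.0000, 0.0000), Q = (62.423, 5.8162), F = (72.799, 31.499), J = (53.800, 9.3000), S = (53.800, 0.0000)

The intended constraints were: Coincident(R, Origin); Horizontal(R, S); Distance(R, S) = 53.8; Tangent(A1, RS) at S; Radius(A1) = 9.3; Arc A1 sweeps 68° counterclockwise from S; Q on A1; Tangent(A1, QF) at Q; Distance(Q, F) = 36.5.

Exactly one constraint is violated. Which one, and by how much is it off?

Distance(Q, F) = 36.5 — off by 8.80.

R = (0.00, 0.00) ✓; R.y = 0.00, S.y = 0.00 ✓; |RS| = 53.80 ✓; ∠(JS, SR) = 90.00° ✓; |JS| = 9.300 ✓; bearing(J→Q) − bearing(J→S) = 68.00° ✓; |JQ| = 9.300 ✓; ∠(JQ, QF) = 90.00° ✓; |QF| = 27.70 ✗.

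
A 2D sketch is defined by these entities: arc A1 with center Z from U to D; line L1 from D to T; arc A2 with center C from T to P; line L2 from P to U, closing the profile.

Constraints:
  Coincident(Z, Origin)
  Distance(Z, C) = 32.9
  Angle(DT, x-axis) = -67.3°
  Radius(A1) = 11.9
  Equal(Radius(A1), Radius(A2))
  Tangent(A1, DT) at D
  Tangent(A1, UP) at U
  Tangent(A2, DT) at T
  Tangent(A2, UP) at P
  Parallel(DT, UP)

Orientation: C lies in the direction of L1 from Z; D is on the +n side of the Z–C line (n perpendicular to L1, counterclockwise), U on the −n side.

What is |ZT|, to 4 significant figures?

34.99

The slot axis is L1's direction at -67.3°, so u = (cos -67.3°, sin -67.3°) = (0.3859, -0.9225) and n = (−sin -67.3°, cos -67.3°) = (0.9225, 0.3859). Z is at the origin and C lies 32.9 along u from Z, so C = 32.9·u = (12.70, -30.35). Tangency of A1 to both parallel lines with radius 11.9 puts D and U at Z ± 11.9·n: D = (10.98, 4.592), U = (-10.98, -4.592). Equal radii place T and P the same way about C: T = C + 11.9·n = (23.67, -25.76), P = C − 11.9·n = (1.718, -34.94). Then |ZT| = |T − Z| = 34.99.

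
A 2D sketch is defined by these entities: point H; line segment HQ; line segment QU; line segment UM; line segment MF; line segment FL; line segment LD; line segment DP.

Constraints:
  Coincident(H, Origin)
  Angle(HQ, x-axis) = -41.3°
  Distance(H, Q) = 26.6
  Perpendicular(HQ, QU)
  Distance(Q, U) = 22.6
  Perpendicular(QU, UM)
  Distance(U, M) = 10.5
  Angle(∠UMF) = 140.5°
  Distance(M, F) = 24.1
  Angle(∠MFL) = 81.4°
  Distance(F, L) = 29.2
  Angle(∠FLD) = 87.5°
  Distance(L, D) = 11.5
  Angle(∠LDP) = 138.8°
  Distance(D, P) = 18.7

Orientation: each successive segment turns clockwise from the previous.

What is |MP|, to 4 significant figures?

12.23

∠FLD = 87.5° gives LD at -91.90° from the x-axis; with |LD| = 11.5, D = (22.14, -15.00). ∠LDP = 138.8° gives DP at -133.1° from the x-axis; with |DP| = 18.7, P = (9.366, -28.66). Then |MP| = |P − M| = 12.23.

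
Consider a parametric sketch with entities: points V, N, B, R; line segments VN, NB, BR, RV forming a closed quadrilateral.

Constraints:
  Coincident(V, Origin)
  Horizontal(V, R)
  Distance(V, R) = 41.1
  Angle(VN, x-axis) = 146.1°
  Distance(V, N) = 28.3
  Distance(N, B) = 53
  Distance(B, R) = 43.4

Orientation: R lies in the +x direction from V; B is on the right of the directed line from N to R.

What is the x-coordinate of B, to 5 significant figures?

7.3675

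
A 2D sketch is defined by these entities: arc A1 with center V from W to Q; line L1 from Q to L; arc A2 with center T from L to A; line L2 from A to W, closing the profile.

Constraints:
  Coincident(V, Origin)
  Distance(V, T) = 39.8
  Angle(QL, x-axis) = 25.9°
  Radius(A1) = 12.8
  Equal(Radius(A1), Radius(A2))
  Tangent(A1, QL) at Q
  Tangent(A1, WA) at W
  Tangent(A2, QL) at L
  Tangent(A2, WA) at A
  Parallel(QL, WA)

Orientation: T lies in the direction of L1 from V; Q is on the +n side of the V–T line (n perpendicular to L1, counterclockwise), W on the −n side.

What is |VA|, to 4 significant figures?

41.81

The slot axis is L1's direction at 25.9°, so u = (cos 25.9°, sin 25.9°) = (0.8996, 0.4368) and n = (−sin 25.9°, cos 25.9°) = (-0.4368, 0.8996). V is at the origin and T lies 39.8 along u from V, so T = 39.8·u = (35.80, 17.38). Tangency of A1 to both parallel lines with radius 12.8 puts Q and W at V ± 12.8·n: Q = (-5.591, 11.51), W = (5.591, -11.51). Equal radii place L and A the same way about T: L = T + 12.8·n = (30.21, 28.90), A = T − 12.8·n = (41.39, 5.870). Then |VA| = |A − V| = 41.81.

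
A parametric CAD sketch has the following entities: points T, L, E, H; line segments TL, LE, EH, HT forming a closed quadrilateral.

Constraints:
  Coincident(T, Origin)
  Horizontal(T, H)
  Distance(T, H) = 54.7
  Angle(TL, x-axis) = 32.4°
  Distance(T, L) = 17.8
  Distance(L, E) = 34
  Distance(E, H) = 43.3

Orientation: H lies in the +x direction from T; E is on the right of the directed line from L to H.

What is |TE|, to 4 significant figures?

30.70

Checks: |LE| = 34.00 ✓; |EH| = 43.30 ✓.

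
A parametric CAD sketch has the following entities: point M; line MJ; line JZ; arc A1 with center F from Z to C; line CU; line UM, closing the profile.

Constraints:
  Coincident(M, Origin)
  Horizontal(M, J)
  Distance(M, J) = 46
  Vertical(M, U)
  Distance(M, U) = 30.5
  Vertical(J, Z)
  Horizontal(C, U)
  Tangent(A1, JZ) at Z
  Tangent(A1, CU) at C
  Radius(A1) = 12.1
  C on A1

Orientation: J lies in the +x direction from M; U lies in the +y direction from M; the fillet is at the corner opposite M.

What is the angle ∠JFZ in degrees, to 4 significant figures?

56.67°

M is at the origin; M and J share the same y with |MJ| = 46.0 and J on the +x side, so J = (46.00, 0.000). MU is vertical with |MU| = 30.5 and U on the +y side, so U = (0.000, 30.50). The virtual corner opposite M is at (46.00, 30.50). A1 meets JZ tangentially, so FZ is at right angles to JZ and A1 meets CU tangentially, so FC is at right angles to CU, with radius 12.1, so the center F sits 12.1 in from both sides at F = (33.90, 18.40). That places the tangent points at Z = (46.00, 18.40) on JZ and C = (33.90, 30.50) on CU. Then cos ∠JFZ = FJ·FZ / (|FJ||FZ|), giving 56.67°.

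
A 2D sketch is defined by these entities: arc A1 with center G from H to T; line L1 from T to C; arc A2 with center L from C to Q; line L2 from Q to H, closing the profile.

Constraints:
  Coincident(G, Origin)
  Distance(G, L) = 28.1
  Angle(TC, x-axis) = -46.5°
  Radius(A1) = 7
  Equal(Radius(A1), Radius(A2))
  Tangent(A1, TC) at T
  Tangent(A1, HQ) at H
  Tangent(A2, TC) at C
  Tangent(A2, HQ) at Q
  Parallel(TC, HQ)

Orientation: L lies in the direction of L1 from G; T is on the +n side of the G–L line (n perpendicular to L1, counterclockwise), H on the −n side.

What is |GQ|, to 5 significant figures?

28.959

Tangency of A1 to both parallel lines with radius 7.0 puts T and H at G ± 7.0·n: T = (5.0776, 4.8185), H = (-5.0776, -4.8185). Equal radii place C and Q the same way about L: C = L + 7.0·n = (24.420, -15.565), Q = L − 7.0·n = (14.265, -25.202). Then |GQ| = |Q − G| = 28.959.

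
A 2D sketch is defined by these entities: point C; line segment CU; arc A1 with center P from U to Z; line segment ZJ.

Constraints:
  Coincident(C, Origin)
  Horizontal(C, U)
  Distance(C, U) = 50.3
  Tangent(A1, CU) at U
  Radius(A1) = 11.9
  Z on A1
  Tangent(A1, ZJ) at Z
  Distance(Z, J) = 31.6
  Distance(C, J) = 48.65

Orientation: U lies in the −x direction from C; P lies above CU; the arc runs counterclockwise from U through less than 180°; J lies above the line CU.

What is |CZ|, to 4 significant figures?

39.82

Checks: |PZ| = 11.90 ✓; ∠(PZ, ZJ) = 90.00° ✓; |ZJ| = 31.60 ✓; |CJ| = 48.65 ✓.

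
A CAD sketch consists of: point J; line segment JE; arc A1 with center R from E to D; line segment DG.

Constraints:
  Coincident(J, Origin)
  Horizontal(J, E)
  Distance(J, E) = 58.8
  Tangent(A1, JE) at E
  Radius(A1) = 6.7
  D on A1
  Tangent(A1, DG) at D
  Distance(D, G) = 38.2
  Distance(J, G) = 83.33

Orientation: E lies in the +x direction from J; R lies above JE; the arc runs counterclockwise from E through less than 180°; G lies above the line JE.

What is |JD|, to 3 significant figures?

65.7

J is at the origin; JE is horizontal with |JE| = 58.8 and E on the +x side, so E = (58.8, 0.00). Since A1 is tangent to JE there, RE ⟂ JE, so R = E + (0, 6.7) = (58.8, 6.70). Since RD ⟂ DG (tangency), |RG| = √(6.7² + 38.2²) = 38.8 regardless of where D sits on A1. So G lies on both circle(J, 83.33) and circle(R, 38.8); the above-JE intersection is G = (71.1, 43.5). D is the foot of the tangent from G: D = (65.4, 5.71).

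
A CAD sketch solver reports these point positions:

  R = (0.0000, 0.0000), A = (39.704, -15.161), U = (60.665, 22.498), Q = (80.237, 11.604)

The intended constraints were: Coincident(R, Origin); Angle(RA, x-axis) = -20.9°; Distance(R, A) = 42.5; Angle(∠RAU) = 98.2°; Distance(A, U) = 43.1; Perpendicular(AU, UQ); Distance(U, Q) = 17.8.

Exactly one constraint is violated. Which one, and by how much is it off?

Distance(U, Q) = 17.8 — off by 4.60.

R = (0.00, 0.00) ✓; RA at -20.90° ✓; |RA| = 42.50 ✓; ∠RAU = 98.20° ✓; |AU| = 43.10 ✓; ∠(AU, UQ) = 90.00° ✓; |UQ| = 22.40 ✗.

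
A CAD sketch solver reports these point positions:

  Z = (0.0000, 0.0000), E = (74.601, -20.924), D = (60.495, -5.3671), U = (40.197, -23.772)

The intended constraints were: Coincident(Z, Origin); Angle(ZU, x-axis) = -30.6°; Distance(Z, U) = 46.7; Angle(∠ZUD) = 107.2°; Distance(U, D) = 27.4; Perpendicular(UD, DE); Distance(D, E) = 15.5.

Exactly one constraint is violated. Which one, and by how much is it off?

Distance(D, E) = 15.5 — off by 5.50.

Z = (0.00, 0.00) ✓; ZU at -30.60° ✓; |ZU| = 46.70 ✓; ∠ZUD = 107.2° ✓; |UD| = 27.40 ✓; ∠(UD, DE) = 90.00° ✓; |DE| = 21.00 ✗.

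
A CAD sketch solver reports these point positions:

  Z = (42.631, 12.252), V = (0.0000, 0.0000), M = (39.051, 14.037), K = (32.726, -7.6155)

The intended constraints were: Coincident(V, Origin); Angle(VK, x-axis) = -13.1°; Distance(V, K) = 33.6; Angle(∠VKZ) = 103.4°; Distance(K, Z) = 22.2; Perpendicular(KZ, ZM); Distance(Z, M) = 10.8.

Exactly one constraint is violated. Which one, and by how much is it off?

Distance(Z, M) = 10.8 — off by 6.80.

V = (0.00, 0.00) ✓; VK at -13.10° ✓; |VK| = 33.60 ✓; ∠VKZ = 103.4° ✓; |KZ| = 22.20 ✓; ∠(KZ, ZM) = 90.00° ✓; |ZM| = 4.000 ✗.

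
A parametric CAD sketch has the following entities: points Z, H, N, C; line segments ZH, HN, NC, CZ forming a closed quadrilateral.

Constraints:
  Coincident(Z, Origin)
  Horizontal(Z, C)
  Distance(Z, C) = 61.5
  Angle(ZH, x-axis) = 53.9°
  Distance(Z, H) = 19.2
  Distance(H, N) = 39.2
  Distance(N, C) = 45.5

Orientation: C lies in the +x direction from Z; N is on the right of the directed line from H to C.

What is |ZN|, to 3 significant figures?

31.2

Z is at the origin; Z and C share the same y with |ZC| = 61.5 and C in +x, so C = (61.5, 0). ZH runs at 53.9° with |ZH| = 19.2, so H = (11.3, 15.5). N is determined by |HN| = 39.2 and |NC| = 45.5 together: it lies at the intersection of circle(H, 39.2) and circle(C, 45.5). With |HC| = 52.5, the foot of the radical line on HC is 21.2 from H and the perpendicular offset is √(39.2² − 21.2²) = 33.0. Taking the right-of-HC solution: N = (21.8, -22.3).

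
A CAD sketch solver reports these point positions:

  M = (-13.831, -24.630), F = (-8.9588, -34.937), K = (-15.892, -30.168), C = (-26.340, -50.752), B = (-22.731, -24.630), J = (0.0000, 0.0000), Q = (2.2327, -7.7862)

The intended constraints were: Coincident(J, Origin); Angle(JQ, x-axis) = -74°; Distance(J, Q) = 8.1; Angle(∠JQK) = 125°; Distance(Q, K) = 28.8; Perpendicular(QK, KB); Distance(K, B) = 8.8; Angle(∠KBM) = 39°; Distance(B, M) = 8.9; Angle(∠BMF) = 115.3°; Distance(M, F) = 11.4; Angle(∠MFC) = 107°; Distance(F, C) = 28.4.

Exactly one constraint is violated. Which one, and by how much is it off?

Distance(F, C) = 28.4 — off by 4.90.

J = (0.00, 0.00) ✓; JQ at -74.00° ✓; |JQ| = 8.100 ✓; ∠JQK = 125.0° ✓; |QK| = 28.80 ✓; ∠(QK, KB) = 90.00° ✓; |KB| = 8.800 ✓; ∠KBM = 39.00° ✓; |BM| = 8.900 ✓; ∠BMF = 115.3° ✓; |MF| = 11.40 ✓; ∠MFC = 107.0° ✓; |FC| = 23.50 ✗.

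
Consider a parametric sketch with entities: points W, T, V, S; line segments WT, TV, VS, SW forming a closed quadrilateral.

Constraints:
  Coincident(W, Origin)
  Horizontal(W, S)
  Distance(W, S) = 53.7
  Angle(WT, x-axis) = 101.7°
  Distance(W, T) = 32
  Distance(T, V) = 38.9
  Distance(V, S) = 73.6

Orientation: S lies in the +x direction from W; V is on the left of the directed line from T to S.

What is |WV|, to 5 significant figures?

65.119

W is at the origin; WS is horizontal with |WS| = 53.7 and S in +x, so S = (53.7, 0). WT runs at 101.7° with |WT| = 32.0, so T = (-6.4892, 31.335). V is determined by |TV| = 38.9 and |VS| = 73.6 together: it lies at the intersection of circle(T, 38.9) and circle(S, 73.6). With |TS| = 67.857, the foot of the radical line on TS is 5.1644 from T and the perpendicular offset is √(38.9² − 5.1644²) = 38.556. Taking the left-of-TS solution: V = (15.896, 63.149).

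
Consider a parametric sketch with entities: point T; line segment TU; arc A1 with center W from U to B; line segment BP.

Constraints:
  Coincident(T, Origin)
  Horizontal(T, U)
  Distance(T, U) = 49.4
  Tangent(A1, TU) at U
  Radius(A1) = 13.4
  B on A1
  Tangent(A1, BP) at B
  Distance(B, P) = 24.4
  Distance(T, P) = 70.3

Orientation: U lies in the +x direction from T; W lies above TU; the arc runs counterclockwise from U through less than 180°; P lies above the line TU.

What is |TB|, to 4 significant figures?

64.56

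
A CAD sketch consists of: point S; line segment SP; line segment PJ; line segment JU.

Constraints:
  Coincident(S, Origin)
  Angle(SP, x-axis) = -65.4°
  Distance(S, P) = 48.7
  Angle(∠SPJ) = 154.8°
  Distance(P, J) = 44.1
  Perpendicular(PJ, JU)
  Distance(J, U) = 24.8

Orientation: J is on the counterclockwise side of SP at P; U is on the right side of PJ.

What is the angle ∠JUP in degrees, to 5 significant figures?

60.648°

S is at the origin; SP runs at -65.4° with length 48.7, so P = 48.7·(cos -65.4°, sin -65.4°) = (20.273, -44.280). ∠SPJ = 154.8°, so PJ runs at -65.4° + (180° − 154.8°) = -40.200° from the x-axis; with |PJ| = 44.1, J = P + 44.1·(cos -40.200°, sin -40.200°) = (53.956, -72.744). PJ ⟂ JU; with |JU| = 24.8 on the right of PJ, U = J + 24.8·(-0.64546, -0.76380) = (37.949, -91.687). Then cos ∠JUP = UJ·UP / (|UJ||UP|), giving 60.648°.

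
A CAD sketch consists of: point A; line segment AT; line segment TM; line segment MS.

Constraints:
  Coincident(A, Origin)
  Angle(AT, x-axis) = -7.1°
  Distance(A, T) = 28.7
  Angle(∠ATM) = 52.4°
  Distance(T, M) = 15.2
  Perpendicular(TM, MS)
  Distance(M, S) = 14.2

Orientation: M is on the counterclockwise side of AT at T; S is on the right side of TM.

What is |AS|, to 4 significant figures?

37.01

A is at the origin; AT runs at -7.1° with length 28.7, so T = 28.7·(cos -7.1°, sin -7.1°) = (28.48, -3.547). ∠ATM = 52.4°, so TM runs at -7.1° + (180° − 52.4°) = 120.5° from the x-axis; with |TM| = 15.2, M = T + 15.2·(cos 120.5°, sin 120.5°) = (20.77, 9.549). TM ⟂ MS; with |MS| = 14.2 on the right of TM, S = M + 14.2·(0.8616, 0.5075) = (33.00, 16.76). Then |AS| = |S − A| = 37.01.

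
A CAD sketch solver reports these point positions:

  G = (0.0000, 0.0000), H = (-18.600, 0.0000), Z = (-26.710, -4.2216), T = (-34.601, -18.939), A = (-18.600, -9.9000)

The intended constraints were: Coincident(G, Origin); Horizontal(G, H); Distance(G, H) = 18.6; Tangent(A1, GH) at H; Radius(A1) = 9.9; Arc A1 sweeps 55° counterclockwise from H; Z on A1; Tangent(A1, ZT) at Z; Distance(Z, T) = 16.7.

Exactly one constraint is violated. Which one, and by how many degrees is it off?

Tangent(A1, ZT) at Z — off by 6.80°.

G = (0.00, 0.00) ✓; G.y = 0.00, H.y = 0.00 ✓; |GH| = 18.60 ✓; ∠(AH, HG) = 90.00° ✓; |AH| = 9.900 ✓; bearing(A→Z) − bearing(A→H) = 55.00° ✓; |AZ| = 9.900 ✓; ∠(AZ, ZT) = 83.20° ✗; |ZT| = 16.70 ✓.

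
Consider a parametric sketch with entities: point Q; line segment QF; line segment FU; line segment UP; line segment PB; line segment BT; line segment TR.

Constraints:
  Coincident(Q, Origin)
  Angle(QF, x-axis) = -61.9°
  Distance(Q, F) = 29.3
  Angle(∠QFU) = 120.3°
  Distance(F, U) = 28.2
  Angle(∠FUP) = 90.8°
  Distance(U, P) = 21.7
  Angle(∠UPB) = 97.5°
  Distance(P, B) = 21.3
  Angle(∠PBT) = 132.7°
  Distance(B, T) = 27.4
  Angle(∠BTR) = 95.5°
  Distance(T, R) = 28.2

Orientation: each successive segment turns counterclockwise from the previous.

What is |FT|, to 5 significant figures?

15.780

Q is at the origin; QF runs at -61.9° with length 29.3, so F = (13.801, -25.846). ∠QFU = 120.3° gives FU at -2.2000° from the x-axis; with |FU| = 28.2, U = (41.980, -26.929). ∠FUP = 90.8° gives UP at 87.000° from the x-axis; with |UP| = 21.7, P = (43.116, -5.2586). ∠UPB = 97.5° gives PB at 169.50° from the x-axis; with |PB| = 21.3, B = (22.172, -1.3770). ∠PBT = 132.7° gives BT at -143.20° from the x-axis; with |BT| = 27.4, T = (0.23218, -17.790). Then |FT| = |T − F| = 15.780.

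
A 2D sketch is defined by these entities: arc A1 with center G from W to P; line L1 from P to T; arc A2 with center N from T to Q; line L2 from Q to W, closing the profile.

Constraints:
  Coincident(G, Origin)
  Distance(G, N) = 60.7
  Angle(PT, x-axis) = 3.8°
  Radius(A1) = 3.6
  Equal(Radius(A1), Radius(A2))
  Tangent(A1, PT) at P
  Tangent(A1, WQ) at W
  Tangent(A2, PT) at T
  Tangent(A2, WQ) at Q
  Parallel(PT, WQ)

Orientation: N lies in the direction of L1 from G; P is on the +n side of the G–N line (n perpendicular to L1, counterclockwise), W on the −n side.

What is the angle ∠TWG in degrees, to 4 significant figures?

83.24°

The slot axis is L1's direction at 3.8°, so u = (cos 3.8°, sin 3.8°) = (0.9978, 0.06627) and n = (−sin 3.8°, cos 3.8°) = (-0.06627, 0.9978). G is at the origin and N lies 60.7 along u from G, so N = 60.7·u = (60.57, 4.023). Tangency of A1 to both parallel lines with radius 3.6 puts P and W at G ± 3.6·n: P = (-0.2386, 3.592), W = (0.2386, -3.592). Equal radii place T and Q the same way about N: T = N + 3.6·n = (60.33, 7.615), Q = N − 3.6·n = (60.81, 0.4307). Then cos ∠TWG = WT·WG / (|WT||WG|), giving 83.24°.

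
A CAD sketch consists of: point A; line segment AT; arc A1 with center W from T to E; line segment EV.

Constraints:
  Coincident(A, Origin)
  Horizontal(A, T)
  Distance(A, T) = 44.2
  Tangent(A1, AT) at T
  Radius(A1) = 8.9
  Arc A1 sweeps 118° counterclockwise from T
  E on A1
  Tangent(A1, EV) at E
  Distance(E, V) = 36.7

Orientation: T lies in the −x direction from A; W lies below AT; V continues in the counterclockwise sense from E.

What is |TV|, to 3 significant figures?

46.4

On A1, T sits at bearing 90° from W; a 118° counterclockwise sweep puts E at bearing 208°, so E = W + 8.9·(cos 208°, sin 208°) = (-52.1, -13.1). Since A1 is tangent to EV there, WE ⟂ EV, so EV runs along (−sin 208°, cos 208°); with |EV| = 36.7, V = (-34.8, -45.5). Then |TV| = |V − T| = 46.4.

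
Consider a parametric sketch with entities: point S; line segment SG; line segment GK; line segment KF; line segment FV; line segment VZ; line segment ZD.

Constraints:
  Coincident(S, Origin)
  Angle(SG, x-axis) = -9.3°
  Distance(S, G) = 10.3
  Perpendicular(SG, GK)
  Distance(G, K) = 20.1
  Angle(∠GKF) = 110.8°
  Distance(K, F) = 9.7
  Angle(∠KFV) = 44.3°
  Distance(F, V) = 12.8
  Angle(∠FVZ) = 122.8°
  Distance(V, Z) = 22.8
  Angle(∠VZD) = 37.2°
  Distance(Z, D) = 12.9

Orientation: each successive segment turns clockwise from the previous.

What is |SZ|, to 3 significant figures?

30.5

S is at the origin; SG runs at -9.3° with length 10.3, so G = (10.2, -1.66). SG ⟂ GK, so GK runs at -99.3°; with |GK| = 20.1, K = (6.92, -21.5). ∠GKF = 110.8° gives KF at -168° from the x-axis; with |KF| = 9.7, F = (-2.59, -23.4). ∠KFV = 44.3° gives FV at 55.8° from the x-axis; with |FV| = 12.8, V = (4.61, -12.8). ∠FVZ = 122.8° gives VZ at -1.40° from the x-axis; with |VZ| = 22.8, Z = (27.4, -13.4). Then |SZ| = |Z − S| = 30.5.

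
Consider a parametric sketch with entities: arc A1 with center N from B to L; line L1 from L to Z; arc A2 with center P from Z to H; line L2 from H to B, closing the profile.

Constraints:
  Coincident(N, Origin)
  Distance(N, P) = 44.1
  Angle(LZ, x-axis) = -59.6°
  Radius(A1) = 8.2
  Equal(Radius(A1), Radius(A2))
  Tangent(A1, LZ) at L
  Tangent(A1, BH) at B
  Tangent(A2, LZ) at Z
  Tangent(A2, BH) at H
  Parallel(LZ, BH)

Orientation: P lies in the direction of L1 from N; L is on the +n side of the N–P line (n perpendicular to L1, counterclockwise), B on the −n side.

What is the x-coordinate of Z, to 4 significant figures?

29.39

The slot axis is L1's direction at -59.6°, so u = (cos -59.6°, sin -59.6°) = (0.5060, -0.8625) and n = (−sin -59.6°, cos -59.6°) = (0.8625, 0.5060). N is at the origin and P lies 44.1 along u from N, so P = 44.1·u = (22.32, -38.04). Tangency of A1 to both parallel lines with radius 8.2 puts L and B at N ± 8.2·n: L = (7.073, 4.149), B = (-7.073, -4.149). Equal radii place Z and H the same way about P: Z = P + 8.2·n = (29.39, -33.89), H = P − 8.2·n = (15.24, -42.19). So Z.x = 29.39.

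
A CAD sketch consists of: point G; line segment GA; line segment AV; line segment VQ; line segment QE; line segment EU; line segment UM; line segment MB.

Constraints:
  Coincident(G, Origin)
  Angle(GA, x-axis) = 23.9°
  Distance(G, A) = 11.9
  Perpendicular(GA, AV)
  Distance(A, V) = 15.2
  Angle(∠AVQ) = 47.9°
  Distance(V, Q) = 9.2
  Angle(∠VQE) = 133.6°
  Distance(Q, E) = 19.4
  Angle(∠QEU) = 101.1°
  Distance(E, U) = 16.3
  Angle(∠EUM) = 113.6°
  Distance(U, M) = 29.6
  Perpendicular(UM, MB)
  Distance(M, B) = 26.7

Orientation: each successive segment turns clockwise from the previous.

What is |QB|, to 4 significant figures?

20.19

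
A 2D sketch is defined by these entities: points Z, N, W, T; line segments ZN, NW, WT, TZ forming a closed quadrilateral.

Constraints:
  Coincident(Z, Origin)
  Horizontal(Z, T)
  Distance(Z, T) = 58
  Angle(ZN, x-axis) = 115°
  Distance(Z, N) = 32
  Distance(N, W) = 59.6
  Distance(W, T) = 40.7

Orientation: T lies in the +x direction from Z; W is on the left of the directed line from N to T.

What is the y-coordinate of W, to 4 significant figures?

38.66

Checks: |NW| = 59.60 ✓; |WT| = 40.70 ✓.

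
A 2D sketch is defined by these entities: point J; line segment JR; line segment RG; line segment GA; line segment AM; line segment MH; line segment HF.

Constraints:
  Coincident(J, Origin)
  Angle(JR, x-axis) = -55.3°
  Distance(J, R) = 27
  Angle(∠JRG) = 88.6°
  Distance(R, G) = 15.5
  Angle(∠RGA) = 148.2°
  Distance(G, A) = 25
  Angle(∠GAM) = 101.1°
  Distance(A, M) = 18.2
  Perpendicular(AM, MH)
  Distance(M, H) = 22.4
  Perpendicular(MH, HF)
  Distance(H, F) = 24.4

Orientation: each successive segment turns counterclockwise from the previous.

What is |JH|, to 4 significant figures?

9.894

J is at the origin; JR runs at -55.3° with length 27.0, so R = (15.37, -22.20). ∠JRG = 88.6° gives RG at 36.10° from the x-axis; with |RG| = 15.5, G = (27.89, -13.07). ∠RGA = 148.2° gives GA at 67.90° from the x-axis; with |GA| = 25.0, A = (37.30, 10.10). ∠GAM = 101.1° gives AM at 146.8° from the x-axis; with |AM| = 18.2, M = (22.07, 20.06). AM is perpendicular to MH, so MH runs at -123.2°; with |MH| = 22.4, H = (9.805, 1.320). Then |JH| = |H − J| = 9.894.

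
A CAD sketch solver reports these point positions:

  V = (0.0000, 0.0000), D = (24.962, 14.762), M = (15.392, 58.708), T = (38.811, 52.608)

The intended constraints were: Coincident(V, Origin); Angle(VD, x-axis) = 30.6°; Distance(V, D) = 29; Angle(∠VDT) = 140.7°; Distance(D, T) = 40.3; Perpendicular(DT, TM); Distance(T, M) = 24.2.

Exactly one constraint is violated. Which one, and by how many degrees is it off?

Perpendicular(DT, TM) — off by 5.50°.

V = (0.00, 0.00) ✓; VD at 30.60° ✓; |VD| = 29.00 ✓; ∠VDT = 140.7° ✓; |DT| = 40.30 ✓; ∠(DT, TM) = 95.50° ✗; |TM| = 24.20 ✓.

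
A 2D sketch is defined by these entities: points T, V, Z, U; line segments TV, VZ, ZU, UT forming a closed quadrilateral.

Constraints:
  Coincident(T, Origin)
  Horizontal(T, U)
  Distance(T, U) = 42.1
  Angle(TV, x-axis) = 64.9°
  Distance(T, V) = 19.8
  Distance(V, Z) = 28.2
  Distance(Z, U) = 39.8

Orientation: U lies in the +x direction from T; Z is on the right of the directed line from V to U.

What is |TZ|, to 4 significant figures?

10.46

Checks: |VZ| = 28.20 ✓; |ZU| = 39.80 ✓.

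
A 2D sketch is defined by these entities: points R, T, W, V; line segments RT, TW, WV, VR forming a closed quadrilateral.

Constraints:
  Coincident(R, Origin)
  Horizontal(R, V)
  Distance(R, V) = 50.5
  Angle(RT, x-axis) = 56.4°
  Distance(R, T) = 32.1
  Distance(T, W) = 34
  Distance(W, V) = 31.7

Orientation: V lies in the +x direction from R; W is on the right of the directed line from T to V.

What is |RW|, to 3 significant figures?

20.9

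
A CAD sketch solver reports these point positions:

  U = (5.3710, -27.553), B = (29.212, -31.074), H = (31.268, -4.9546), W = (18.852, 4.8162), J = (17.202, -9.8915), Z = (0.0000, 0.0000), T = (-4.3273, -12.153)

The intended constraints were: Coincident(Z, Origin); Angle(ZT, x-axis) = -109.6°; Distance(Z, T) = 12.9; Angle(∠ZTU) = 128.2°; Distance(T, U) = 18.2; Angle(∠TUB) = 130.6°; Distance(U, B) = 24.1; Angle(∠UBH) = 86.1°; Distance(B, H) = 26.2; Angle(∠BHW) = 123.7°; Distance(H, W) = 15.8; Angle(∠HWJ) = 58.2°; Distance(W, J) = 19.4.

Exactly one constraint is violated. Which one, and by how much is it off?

Distance(W, J) = 19.4 — off by 4.60.

Z = (0.00, 0.00) ✓; ZT at -109.6° ✓; |ZT| = 12.90 ✓; ∠ZTU = 128.2° ✓; |TU| = 18.20 ✓; ∠TUB = 130.6° ✓; |UB| = 24.10 ✓; ∠UBH = 86.10° ✓; |BH| = 26.20 ✓; ∠BHW = 123.7° ✓; |HW| = 15.80 ✓; ∠HWJ = 58.20° ✓; |WJ| = 14.80 ✗.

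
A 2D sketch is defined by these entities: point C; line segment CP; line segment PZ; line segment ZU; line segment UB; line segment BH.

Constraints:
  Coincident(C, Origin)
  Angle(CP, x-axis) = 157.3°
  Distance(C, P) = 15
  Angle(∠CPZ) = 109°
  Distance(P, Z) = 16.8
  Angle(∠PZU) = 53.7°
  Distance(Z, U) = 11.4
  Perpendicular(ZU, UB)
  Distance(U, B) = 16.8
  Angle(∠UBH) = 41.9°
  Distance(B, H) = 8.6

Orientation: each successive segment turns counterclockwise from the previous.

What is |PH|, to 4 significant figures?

5.316

C is at the origin; CP runs at 157.3° with length 15.0, so P = (-13.84, 5.789). ∠CPZ = 109.0° gives PZ at -131.7° from the x-axis; with |PZ| = 16.8, Z = (-25.01, -6.755). ∠PZU = 53.7° gives ZU at -5.400° from the x-axis; with |ZU| = 11.4, U = (-13.66, -7.828). ZU is perpendicular to UB, so UB runs at 84.60°; with |UB| = 16.8, B = (-12.08, 8.898). ∠UBH = 41.9° gives BH at -137.3° from the x-axis; with |BH| = 8.6, H = (-18.40, 3.066). Then |PH| = |H − P| = 5.316.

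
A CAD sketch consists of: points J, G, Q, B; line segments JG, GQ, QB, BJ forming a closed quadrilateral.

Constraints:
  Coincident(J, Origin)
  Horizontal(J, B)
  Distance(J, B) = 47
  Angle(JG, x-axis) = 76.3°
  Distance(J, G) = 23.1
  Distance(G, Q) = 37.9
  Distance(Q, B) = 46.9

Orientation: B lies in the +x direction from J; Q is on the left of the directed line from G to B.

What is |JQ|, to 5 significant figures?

57.736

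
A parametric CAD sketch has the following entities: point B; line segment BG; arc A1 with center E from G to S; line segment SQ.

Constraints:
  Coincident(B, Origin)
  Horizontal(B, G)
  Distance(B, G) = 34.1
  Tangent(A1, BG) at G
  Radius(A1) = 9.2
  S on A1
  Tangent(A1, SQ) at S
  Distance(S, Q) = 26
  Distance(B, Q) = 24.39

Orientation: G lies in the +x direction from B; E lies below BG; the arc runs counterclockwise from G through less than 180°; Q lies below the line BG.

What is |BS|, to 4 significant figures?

27.44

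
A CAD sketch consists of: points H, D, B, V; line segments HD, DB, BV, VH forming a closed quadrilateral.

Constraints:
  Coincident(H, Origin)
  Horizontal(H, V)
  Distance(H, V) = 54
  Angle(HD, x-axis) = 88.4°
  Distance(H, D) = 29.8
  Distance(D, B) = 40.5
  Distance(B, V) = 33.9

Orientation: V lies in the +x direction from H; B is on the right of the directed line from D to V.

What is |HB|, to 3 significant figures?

21.3

Checks: |DB| = 40.50 ✓; |BV| = 33.90 ✓.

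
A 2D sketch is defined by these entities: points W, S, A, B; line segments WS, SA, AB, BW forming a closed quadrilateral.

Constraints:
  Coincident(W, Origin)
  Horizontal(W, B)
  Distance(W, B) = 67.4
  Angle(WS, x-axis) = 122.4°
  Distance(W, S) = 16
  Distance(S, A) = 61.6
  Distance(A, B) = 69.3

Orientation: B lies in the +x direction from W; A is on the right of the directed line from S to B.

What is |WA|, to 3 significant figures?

46.0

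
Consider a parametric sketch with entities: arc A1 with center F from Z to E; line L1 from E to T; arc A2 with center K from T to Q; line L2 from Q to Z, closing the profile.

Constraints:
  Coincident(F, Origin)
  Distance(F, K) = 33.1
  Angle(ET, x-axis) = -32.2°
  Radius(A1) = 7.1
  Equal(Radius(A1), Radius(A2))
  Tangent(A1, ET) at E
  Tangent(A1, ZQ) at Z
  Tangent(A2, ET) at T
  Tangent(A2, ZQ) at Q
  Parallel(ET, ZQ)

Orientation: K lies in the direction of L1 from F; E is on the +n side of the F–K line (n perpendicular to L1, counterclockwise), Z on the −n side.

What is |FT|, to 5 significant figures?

33.853

Tangency of A1 to both parallel lines with radius 7.1 puts E and Z at F ± 7.1·n: E = (3.7834, 6.0080), Z = (-3.7834, -6.0080). Equal radii place T and Q the same way about K: T = K + 7.1·n = (31.792, -11.630), Q = K − 7.1·n = (24.226, -23.646). Then |FT| = |T − F| = 33.853.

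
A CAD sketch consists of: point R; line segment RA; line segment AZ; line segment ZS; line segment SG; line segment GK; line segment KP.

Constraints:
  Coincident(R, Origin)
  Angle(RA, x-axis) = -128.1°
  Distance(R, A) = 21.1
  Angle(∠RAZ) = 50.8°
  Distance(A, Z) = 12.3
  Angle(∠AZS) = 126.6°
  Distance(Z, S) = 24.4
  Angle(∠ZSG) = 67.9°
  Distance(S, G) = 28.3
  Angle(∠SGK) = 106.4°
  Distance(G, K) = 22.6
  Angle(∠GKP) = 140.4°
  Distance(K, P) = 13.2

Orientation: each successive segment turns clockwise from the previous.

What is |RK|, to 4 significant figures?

27.06

∠ZSG = 67.9° gives SG at -62.80° from the x-axis; with |SG| = 28.3, G = (13.12, -11.28). ∠SGK = 106.4° gives GK at -136.4° from the x-axis; with |GK| = 22.6, K = (-3.243, -26.86). Then |RK| = |K − R| = 27.06.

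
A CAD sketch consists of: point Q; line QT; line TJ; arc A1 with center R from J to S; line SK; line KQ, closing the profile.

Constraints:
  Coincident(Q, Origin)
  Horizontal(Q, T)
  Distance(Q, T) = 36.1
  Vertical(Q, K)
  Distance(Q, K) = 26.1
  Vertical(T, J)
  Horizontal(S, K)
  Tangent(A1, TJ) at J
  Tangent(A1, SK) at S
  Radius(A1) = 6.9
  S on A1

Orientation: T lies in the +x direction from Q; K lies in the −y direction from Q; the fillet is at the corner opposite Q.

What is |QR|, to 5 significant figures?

34.947

QK is vertical with |QK| = 26.1 and K on the −y side, so K = (0.0000, -26.100). The virtual corner opposite Q is at (36.100, -26.100). The tangent condition forces RJ to be normal to TJ and A1 meets SK tangentially, so RS is at right angles to SK, with radius 6.9, so the center R sits 6.9 in from both sides at R = (29.200, -19.200). Then |QR| = |R − Q| = 34.947.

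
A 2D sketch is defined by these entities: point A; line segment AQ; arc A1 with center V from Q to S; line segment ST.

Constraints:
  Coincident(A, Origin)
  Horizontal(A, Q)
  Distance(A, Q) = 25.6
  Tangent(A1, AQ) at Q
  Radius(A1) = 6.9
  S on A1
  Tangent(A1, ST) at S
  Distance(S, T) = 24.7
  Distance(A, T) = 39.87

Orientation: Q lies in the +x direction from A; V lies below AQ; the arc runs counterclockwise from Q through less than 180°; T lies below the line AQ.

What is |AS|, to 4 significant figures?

20.49

A is at the origin; AQ is horizontal with |AQ| = 25.6 and Q on the +x side, so Q = (25.60, 0.000). The tangent condition forces VQ to be normal to AQ, so V = Q + (0, -6.9) = (25.60, -6.900). Since VS ⟂ ST (tangency), |VT| = √(6.9² + 24.7²) = 25.65 regardless of where S sits on A1. So T lies on both circle(A, 39.87) and circle(V, 25.65); the below-AQ intersection is T = (23.19, -32.43). S is the foot of the tangent from T: S = (18.81, -8.124).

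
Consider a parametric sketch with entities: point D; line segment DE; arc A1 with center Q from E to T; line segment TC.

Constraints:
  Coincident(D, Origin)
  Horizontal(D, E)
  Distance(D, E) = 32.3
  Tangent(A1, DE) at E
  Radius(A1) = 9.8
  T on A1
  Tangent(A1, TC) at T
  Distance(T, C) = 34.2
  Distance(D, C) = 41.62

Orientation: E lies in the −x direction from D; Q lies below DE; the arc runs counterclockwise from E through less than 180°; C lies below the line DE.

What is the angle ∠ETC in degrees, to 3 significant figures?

110°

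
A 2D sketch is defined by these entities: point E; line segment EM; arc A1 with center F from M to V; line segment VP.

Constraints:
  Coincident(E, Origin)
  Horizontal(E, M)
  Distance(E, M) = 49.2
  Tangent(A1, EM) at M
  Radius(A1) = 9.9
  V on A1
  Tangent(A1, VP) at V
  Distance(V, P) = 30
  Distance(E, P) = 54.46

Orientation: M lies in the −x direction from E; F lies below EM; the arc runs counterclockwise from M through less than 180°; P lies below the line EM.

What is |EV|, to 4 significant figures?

59.09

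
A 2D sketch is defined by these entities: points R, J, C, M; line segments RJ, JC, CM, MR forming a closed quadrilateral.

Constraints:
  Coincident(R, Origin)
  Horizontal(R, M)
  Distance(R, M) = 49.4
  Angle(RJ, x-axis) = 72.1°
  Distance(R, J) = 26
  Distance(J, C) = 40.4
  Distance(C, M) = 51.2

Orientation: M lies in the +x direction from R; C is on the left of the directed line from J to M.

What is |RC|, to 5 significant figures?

63.792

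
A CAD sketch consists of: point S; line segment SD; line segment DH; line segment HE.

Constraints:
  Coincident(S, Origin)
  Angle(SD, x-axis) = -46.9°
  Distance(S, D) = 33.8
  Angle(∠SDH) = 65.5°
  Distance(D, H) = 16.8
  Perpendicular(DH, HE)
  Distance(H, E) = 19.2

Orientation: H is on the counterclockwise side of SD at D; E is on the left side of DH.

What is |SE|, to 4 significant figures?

11.89

∠SDH = 65.5°, so DH runs at -46.9° + (180° − 65.5°) = 67.60° from the x-axis; with |DH| = 16.8, H = D + 16.8·(cos 67.60°, sin 67.60°) = (29.50, -9.147). DH ⟂ HE; with |HE| = 19.2 on the left of DH, E = H + 19.2·(-0.9245, 0.3811) = (11.75, -1.831). Then |SE| = |E − S| = 11.89.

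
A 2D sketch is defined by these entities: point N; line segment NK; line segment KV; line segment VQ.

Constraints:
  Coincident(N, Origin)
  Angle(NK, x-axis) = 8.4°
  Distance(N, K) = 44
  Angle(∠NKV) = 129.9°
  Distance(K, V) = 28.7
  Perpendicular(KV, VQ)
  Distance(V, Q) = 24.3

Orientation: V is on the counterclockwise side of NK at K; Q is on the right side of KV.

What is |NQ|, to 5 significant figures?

81.306

N is at the origin; NK runs at 8.4° with length 44.0, so K = 44.0·(cos 8.4°, sin 8.4°) = (43.528, 6.4277). ∠NKV = 129.9°, so KV runs at 8.4° + (180° − 129.9°) = 58.500° from the x-axis; with |KV| = 28.7, V = K + 28.7·(cos 58.500°, sin 58.500°) = (58.524, 30.898). The perpendicularity gives VQ at right angles to KV; with |VQ| = 24.3 on the right of KV, Q = V + 24.3·(0.85264, -0.52250) = (79.243, 18.202). Then |NQ| = |Q − N| = 81.306.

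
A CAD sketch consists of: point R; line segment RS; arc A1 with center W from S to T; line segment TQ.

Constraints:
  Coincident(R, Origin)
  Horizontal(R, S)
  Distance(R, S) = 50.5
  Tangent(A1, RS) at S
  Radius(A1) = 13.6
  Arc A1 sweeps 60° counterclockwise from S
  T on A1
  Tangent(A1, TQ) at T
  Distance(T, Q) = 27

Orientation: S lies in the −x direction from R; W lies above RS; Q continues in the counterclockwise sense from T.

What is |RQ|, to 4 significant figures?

39.33

R is at the origin; R and S share the same y with |RS| = 50.5 and S on the −x side, so S = (-50.50, 0.000). Tangency of A1 to RS means the radius WS is perpendicular to RS, so W = S + (0, 13.6) = (-50.50, 13.60). On A1, S sits at bearing -90° from W; a 60° counterclockwise sweep puts T at bearing -30°, so T = W + 13.6·(cos -30°, sin -30°) = (-38.72, 6.800). A1 meets TQ tangentially, so WT is at right angles to TQ, so TQ runs along (−sin -30°, cos -30°); with |TQ| = 27.0, Q = (-25.22, 30.18). Then |RQ| = |Q − R| = 39.33.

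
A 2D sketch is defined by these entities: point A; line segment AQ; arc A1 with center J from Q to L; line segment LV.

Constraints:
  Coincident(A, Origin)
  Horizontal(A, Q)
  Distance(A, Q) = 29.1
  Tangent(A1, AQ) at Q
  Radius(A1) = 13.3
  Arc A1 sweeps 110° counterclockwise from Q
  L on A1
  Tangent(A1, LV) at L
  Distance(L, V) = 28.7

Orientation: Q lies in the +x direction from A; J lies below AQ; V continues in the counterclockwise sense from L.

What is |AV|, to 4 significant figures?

52.02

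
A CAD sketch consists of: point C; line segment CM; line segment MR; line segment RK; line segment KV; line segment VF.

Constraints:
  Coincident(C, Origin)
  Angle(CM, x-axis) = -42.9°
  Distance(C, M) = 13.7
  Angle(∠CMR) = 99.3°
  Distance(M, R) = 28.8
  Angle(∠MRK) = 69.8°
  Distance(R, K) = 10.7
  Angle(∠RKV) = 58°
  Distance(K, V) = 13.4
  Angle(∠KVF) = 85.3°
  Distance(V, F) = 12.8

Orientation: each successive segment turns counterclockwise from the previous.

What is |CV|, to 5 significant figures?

23.726

C is at the origin; CM runs at -42.9° with length 13.7, so M = (10.036, -9.3259). ∠CMR = 99.3° gives MR at 37.800° from the x-axis; with |MR| = 28.8, R = (32.792, 8.3258). ∠MRK = 69.8° gives RK at 148.00° from the x-axis; with |RK| = 10.7, K = (23.718, 13.996). ∠RKV = 58.0° gives KV at -90.000° from the x-axis; with |KV| = 13.4, V = (23.718, 0.59598). Then |CV| = |V − C| = 23.726.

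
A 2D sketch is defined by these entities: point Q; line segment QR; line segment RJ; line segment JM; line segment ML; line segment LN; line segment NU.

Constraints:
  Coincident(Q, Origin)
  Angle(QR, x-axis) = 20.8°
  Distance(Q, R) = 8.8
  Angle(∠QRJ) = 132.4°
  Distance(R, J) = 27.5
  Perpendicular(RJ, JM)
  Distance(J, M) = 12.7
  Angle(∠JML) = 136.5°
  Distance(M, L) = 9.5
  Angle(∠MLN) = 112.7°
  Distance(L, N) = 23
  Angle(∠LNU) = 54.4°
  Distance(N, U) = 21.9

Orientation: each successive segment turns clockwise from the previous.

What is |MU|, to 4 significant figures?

16.60

Q is at the origin; QR runs at 20.8° with length 8.8, so R = (8.226, 3.125). ∠QRJ = 132.4° gives RJ at -26.80° from the x-axis; with |RJ| = 27.5, J = (32.77, -9.274). RJ is perpendicular to JM, so JM runs at -116.8°; with |JM| = 12.7, M = (27.05, -20.61). ∠JML = 136.5° gives ML at -160.3° from the x-axis; with |ML| = 9.5, L = (18.10, -23.81). ∠MLN = 112.7° gives LN at 132.4° from the x-axis; with |LN| = 23.0, N = (2.594, -6.828). ∠LNU = 54.4° gives NU at 6.800° from the x-axis; with |NU| = 21.9, U = (24.34, -4.235). Then |MU| = |U − M| = 16.60.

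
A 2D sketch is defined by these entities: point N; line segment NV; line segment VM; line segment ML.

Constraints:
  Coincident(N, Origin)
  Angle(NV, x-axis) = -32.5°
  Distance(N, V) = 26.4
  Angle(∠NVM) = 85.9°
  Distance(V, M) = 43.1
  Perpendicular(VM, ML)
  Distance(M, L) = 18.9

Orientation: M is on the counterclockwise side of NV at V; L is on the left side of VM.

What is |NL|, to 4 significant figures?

41.88

N is at the origin; NV runs at -32.5° with length 26.4, so V = 26.4·(cos -32.5°, sin -32.5°) = (22.27, -14.18). ∠NVM = 85.9°, so VM runs at -32.5° + (180° − 85.9°) = 61.60° from the x-axis; with |VM| = 43.1, M = V + 43.1·(cos 61.60°, sin 61.60°) = (42.76, 23.73). The perpendicularity gives ML at right angles to VM; with |ML| = 18.9 on the left of VM, L = M + 18.9·(-0.8796, 0.4756) = (26.14, 32.72). Then |NL| = |L − N| = 41.88.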